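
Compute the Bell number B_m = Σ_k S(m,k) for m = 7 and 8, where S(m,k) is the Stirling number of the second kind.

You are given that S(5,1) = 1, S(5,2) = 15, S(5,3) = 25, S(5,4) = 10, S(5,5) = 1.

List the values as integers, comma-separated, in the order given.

[6] T[6,1]:1*1+0=1 · T[6,2]:2*15+1=31 · T[6,3]:3*25+15=90 · T[6,4]:4*10+25=65 · T[6,5]:5*1+10=15 · T[6,6]:6*0+1=1
[7] T[7,1]:1*1+0=1 · T[7,2]:2*31+1=63 · T[7,3]:3*90+31=301 · T[7,4]:4*65+90=350 · T[7,5]:5*15+65=140 · T[7,6]:6*1+15=21 · T[7,7]:7*0+1=1
[8] T[8,1]:1*1+0=1 · T[8,2]:2*63+1=127 · T[8,3]:3*301+63=966 · T[8,4]:4*350+301=1701 · T[8,5]:5*140+350=1050 · T[8,6]:6*21+140=266 · T[8,7]:7*1+21=28 · T[8,8]:8*0+1=1
B_7 = ΣS(7,k) = 1+63+301+350+140+21+1 = 877
B_8 = ΣS(8,k) = 1+127+966+1701+1050+266+28+1 = 4140

877, 4140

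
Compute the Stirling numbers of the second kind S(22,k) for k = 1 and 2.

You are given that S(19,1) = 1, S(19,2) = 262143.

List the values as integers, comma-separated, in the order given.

@20  (20,1):1·1+0→1, (20,2):262143·2+1→524287
@21  (21,1):1·1+0→1, (21,2):524287·2+1→1048575
@22  (22,1):1·1+0→1, (22,2):1048575·2+1→2097151
Read S(22,1) = 1, S(22,2) = 2097151.

1, 2097151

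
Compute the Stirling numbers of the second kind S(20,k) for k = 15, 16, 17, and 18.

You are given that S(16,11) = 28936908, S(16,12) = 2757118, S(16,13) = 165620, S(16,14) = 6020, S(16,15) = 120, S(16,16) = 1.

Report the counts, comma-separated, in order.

452329200, 22350954, 741285, 15675

r17: T_17,12=12×2757118+28936908=62022324; T_17,13=13×165620+2757118=4910178; T_17,14=14×6020+165620=249900; T_17,15=15×120+6020=7820; T_17,16=16×1+120=136; T_17,17=17×0+1=1
r18: T_18,13=13×4910178+62022324=125854638; T_18,14=14×249900+4910178=8408778; T_18,15=15×7820+249900=367200; T_18,16=16×136+7820=9996; T_18,17=17×1+136=153; T_18,18=18×0+1=1
r19: T_19,14=14×8408778+125854638=243577530; T_19,15=15×367200+8408778=13916778; T_19,16=16×9996+367200=527136; T_19,17=17×153+9996=12597; T_19,18=18×1+153=171
r20: T_20,15=15×13916778+243577530=452329200; T_20,16=16×527136+13916778=22350954; T_20,17=17×12597+527136=741285; T_20,18=18×171+12597=15675
Read S(20,15) = 452329200, S(20,16) = 22350954, S(20,17) = 741285, S(20,18) = 15675.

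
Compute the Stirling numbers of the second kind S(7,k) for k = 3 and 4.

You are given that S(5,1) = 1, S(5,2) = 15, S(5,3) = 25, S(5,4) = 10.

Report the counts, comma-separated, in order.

@6  (6,2):15·2+1→31, (6,3):25·3+15→90, (6,4):10·4+25→65
@7  (7,3):90·3+31→301, (7,4):65·4+90→350
Read S(7,3) = 301, S(7,4) = 350.

301, 350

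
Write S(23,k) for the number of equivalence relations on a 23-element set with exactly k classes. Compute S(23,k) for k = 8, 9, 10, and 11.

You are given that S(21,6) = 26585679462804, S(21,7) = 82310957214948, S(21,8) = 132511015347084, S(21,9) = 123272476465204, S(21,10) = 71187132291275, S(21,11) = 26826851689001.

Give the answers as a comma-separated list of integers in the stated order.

i=22: T(22,7)=26585679462804+7·82310957214948=602762379967440 | T(22,8)=82310957214948+8·132511015347084=1142399079991620 | T(22,9)=132511015347084+9·123272476465204=1241963303533920 | T(22,10)=123272476465204+10·71187132291275=835143799377954 | T(22,11)=71187132291275+11·26826851689001=366282500870286
i=23: T(23,8)=602762379967440+8·1142399079991620=9741955019900400 | T(23,9)=1142399079991620+9·1241963303533920=12320068811796900 | T(23,10)=1241963303533920+10·835143799377954=9593401297313460 | T(23,11)=835143799377954+11·366282500870286=4864251308951100
Read S(23,8) = 9741955019900400, S(23,9) = 12320068811796900, S(23,10) = 9593401297313460, S(23,11) = 4864251308951100.

9741955019900400, 12320068811796900, 9593401297313460, 4864251308951100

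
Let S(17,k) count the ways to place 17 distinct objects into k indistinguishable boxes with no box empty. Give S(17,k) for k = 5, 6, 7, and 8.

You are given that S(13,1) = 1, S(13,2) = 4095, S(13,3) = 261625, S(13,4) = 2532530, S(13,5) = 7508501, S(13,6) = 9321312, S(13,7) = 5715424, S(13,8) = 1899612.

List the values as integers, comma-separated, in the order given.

5652751651, 17505749898, 25708104786, 20415995028

row 14: T[14][2]=2·4095+1=8191  T[14][3]=3·261625+4095=788970  T[14][4]=4·2532530+261625=10391745  T[14][5]=5·7508501+2532530=40075035  T[14][6]=6·9321312+7508501=63436373  T[14][7]=7·5715424+9321312=49329280  T[14][8]=8·1899612+5715424=20912320
row 15: T[15][3]=3·788970+8191=2375101  T[15][4]=4·10391745+788970=42355950  T[15][5]=5·40075035+10391745=210766920  T[15][6]=6·63436373+40075035=420693273  T[15][7]=7·49329280+63436373=408741333  T[15][8]=8·20912320+49329280=216627840
row 16: T[16][4]=4·42355950+2375101=171798901  T[16][5]=5·210766920+42355950=1096190550  T[16][6]=6·420693273+210766920=2734926558  T[16][7]=7·408741333+420693273=3281882604  T[16][8]=8·216627840+408741333=2141764053
row 17: T[17][5]=5·1096190550+171798901=5652751651  T[17][6]=6·2734926558+1096190550=17505749898  T[17][7]=7·3281882604+2734926558=25708104786  T[17][8]=8·2141764053+3281882604=20415995028
Read S(17,5) = 5652751651, S(17,6) = 17505749898, S(17,7) = 25708104786, S(17,8) = 20415995028.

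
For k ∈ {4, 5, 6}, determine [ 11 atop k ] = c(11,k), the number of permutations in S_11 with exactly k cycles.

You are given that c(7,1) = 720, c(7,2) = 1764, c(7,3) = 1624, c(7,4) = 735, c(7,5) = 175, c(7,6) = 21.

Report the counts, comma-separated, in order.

8409500, 3416930, 902055

i=8: T(8,1)=0+7·720=5040 | T(8,2)=720+7·1764=13068 | T(8,3)=1764+7·1624=13132 | T(8,4)=1624+7·735=6769 | T(8,5)=735+7·175=1960 | T(8,6)=175+7·21=322
i=9: T(9,2)=5040+8·13068=109584 | T(9,3)=13068+8·13132=118124 | T(9,4)=13132+8·6769=67284 | T(9,5)=6769+8·1960=22449 | T(9,6)=1960+8·322=4536
i=10: T(10,3)=109584+9·118124=1172700 | T(10,4)=118124+9·67284=723680 | T(10,5)=67284+9·22449=269325 | T(10,6)=22449+9·4536=63273
i=11: T(11,4)=1172700+10·723680=8409500 | T(11,5)=723680+10·269325=3416930 | T(11,6)=269325+10·63273=902055
Read c(11,4) = 8409500, c(11,5) = 3416930, c(11,6) = 902055.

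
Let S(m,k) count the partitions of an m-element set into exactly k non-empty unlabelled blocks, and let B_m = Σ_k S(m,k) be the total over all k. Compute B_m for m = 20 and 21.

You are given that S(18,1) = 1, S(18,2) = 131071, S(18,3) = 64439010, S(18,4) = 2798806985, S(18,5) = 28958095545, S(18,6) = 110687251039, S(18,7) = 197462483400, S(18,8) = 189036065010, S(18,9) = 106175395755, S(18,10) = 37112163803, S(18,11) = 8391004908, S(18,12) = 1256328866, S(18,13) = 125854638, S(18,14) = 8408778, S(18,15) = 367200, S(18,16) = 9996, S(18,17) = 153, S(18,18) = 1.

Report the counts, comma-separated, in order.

51724158235372, 474869816156751

r19: T_19,1=1×1+0=1; T_19,2=2×131071+1=262143; T_19,3=3×64439010+131071=193448101; T_19,4=4×2798806985+64439010=11259666950; T_19,5=5×28958095545+2798806985=147589284710; T_19,6=6×110687251039+28958095545=693081601779; T_19,7=7×197462483400+110687251039=1492924634839; T_19,8=8×189036065010+197462483400=1709751003480; T_19,9=9×106175395755+189036065010=1144614626805; T_19,10=10×37112163803+106175395755=477297033785; T_19,11=11×8391004908+37112163803=129413217791; T_19,12=12×1256328866+8391004908=23466951300; T_19,13=13×125854638+1256328866=2892439160; T_19,14=14×8408778+125854638=243577530; T_19,15=15×367200+8408778=13916778; T_19,16=16×9996+367200=527136; T_19,17=17×153+9996=12597; T_19,18=18×1+153=171; T_19,19=19×0+1=1
r20: T_20,1=1×1+0=1; T_20,2=2×262143+1=524287; T_20,3=3×193448101+262143=580606446; T_20,4=4×11259666950+193448101=45232115901; T_20,5=5×147589284710+11259666950=749206090500; T_20,6=6×693081601779+147589284710=4306078895384; T_20,7=7×1492924634839+693081601779=11143554045652; T_20,8=8×1709751003480+1492924634839=15170932662679; T_20,9=9×1144614626805+1709751003480=12011282644725; T_20,10=10×477297033785+1144614626805=5917584964655; T_20,11=11×129413217791+477297033785=1900842429486; T_20,12=12×23466951300+129413217791=411016633391; T_20,13=13×2892439160+23466951300=61068660380; T_20,14=14×243577530+2892439160=6302524580; T_20,15=15×13916778+243577530=452329200; T_20,16=16×527136+13916778=22350954; T_20,17=17×12597+527136=741285; T_20,18=18×171+12597=15675; T_20,19=19×1+171=190; T_20,20=20×0+1=1
r21: T_21,1=1×1+0=1; T_21,2=2×524287+1=1048575; T_21,3=3×580606446+524287=1742343625; T_21,4=4×45232115901+580606446=181509070050; T_21,5=5×749206090500+45232115901=3791262568401; T_21,6=6×4306078895384+749206090500=26585679462804; T_21,7=7×11143554045652+4306078895384=82310957214948; T_21,8=8×15170932662679+11143554045652=132511015347084; T_21,9=9×12011282644725+15170932662679=123272476465204; T_21,10=10×5917584964655+12011282644725=71187132291275; T_21,11=11×1900842429486+5917584964655=26826851689001; T_21,12=12×411016633391+1900842429486=6833042030178; T_21,13=13×61068660380+411016633391=1204909218331; T_21,14=14×6302524580+61068660380=149304004500; T_21,15=15×452329200+6302524580=13087462580; T_21,16=16×22350954+452329200=809944464; T_21,17=17×741285+22350954=34952799; T_21,18=18×15675+741285=1023435; T_21,19=19×190+15675=19285; T_21,20=20×1+190=210; T_21,21=21×0+1=1
B_20 = ΣS(20,k) = 1+524287+580606446+45232115901+749206090500+4306078895384+11143554045652+15170932662679+12011282644725+5917584964655+1900842429486+411016633391+61068660380+6302524580+452329200+22350954+741285+15675+190+1 = 51724158235372
B_21 = ΣS(21,k) = 1+1048575+1742343625+181509070050+3791262568401+26585679462804+82310957214948+132511015347084+123272476465204+71187132291275+26826851689001+6833042030178+1204909218331+149304004500+13087462580+809944464+34952799+1023435+19285+210+1 = 474869816156751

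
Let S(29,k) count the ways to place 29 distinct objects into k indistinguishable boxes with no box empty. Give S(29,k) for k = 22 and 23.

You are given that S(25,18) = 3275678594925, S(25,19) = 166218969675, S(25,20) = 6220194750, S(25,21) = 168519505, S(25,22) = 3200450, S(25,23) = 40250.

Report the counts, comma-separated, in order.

40823077538100, 1347860993700

i=26: T(26,19)=3275678594925+19·166218969675=6433839018750 | T(26,20)=166218969675+20·6220194750=290622864675 | T(26,21)=6220194750+21·168519505=9759104355 | T(26,22)=168519505+22·3200450=238929405 | T(26,23)=3200450+23·40250=4126200
i=27: T(27,20)=6433839018750+20·290622864675=12246296312250 | T(27,21)=290622864675+21·9759104355=495564056130 | T(27,22)=9759104355+22·238929405=15015551265 | T(27,23)=238929405+23·4126200=333832005
i=28: T(28,21)=12246296312250+21·495564056130=22653141490980 | T(28,22)=495564056130+22·15015551265=825906183960 | T(28,23)=15015551265+23·333832005=22693687380
i=29: T(29,22)=22653141490980+22·825906183960=40823077538100 | T(29,23)=825906183960+23·22693687380=1347860993700
Read S(29,22) = 40823077538100, S(29,23) = 1347860993700.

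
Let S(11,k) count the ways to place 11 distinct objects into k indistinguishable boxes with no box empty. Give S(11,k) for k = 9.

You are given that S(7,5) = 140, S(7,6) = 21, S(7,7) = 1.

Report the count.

@8  (8,6):21·6+140→266, (8,7):1·7+21→28, (8,8):0·8+1→1
@9  (9,7):28·7+266→462, (9,8):1·8+28→36, (9,9):0·9+1→1
@10  (10,8):36·8+462→750, (10,9):1·9+36→45
@11  (11,9):45·9+750→1155
Read S(11,9) = 1155.

1155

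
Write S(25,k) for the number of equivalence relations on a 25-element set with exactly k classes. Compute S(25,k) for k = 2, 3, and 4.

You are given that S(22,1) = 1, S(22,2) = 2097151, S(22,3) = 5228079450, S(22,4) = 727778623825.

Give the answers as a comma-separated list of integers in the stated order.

16777215, 141197991025, 46771289738810

[23] T[23,1]:1*1+0=1 · T[23,2]:2*2097151+1=4194303 · T[23,3]:3*5228079450+2097151=15686335501 · T[23,4]:4*727778623825+5228079450=2916342574750
[24] T[24,1]:1*1+0=1 · T[24,2]:2*4194303+1=8388607 · T[24,3]:3*15686335501+4194303=47063200806 · T[24,4]:4*2916342574750+15686335501=11681056634501
[25] T[25,2]:2*8388607+1=16777215 · T[25,3]:3*47063200806+8388607=141197991025 · T[25,4]:4*11681056634501+47063200806=46771289738810
Read S(25,2) = 16777215, S(25,3) = 141197991025, S(25,4) = 46771289738810.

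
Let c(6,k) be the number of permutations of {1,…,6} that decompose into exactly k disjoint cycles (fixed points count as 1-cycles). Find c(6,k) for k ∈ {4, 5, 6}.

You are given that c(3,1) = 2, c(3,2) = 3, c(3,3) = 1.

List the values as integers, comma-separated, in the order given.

r4: T_4,2=3×3+2=11; T_4,3=3×1+3=6; T_4,4=3×0+1=1
r5: T_5,3=4×6+11=35; T_5,4=4×1+6=10; T_5,5=4×0+1=1
r6: T_6,4=5×10+35=85; T_6,5=5×1+10=15; T_6,6=5×0+1=1
Read c(6,4) = 85, c(6,5) = 15, c(6,6) = 1.

85, 15, 1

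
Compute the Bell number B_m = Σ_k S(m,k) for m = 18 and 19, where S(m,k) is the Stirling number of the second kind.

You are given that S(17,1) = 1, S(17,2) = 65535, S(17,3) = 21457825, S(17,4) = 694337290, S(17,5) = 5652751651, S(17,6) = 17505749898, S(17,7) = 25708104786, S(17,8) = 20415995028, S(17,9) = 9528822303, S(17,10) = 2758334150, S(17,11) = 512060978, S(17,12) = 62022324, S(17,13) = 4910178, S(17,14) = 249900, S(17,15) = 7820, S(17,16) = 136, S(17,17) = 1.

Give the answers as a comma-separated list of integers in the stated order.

682076806159, 5832742205057

[18] T[18,1]:1*1+0=1 · T[18,2]:2*65535+1=131071 · T[18,3]:3*21457825+65535=64439010 · T[18,4]:4*694337290+21457825=2798806985 · T[18,5]:5*5652751651+694337290=28958095545 · T[18,6]:6*17505749898+5652751651=110687251039 · T[18,7]:7*25708104786+17505749898=197462483400 · T[18,8]:8*20415995028+25708104786=189036065010 · T[18,9]:9*9528822303+20415995028=106175395755 · T[18,10]:10*2758334150+9528822303=37112163803 · T[18,11]:11*512060978+2758334150=8391004908 · T[18,12]:12*62022324+512060978=1256328866 · T[18,13]:13*4910178+62022324=125854638 · T[18,14]:14*249900+4910178=8408778 · T[18,15]:15*7820+249900=367200 · T[18,16]:16*136+7820=9996 · T[18,17]:17*1+136=153 · T[18,18]:18*0+1=1
[19] T[19,1]:1*1+0=1 · T[19,2]:2*131071+1=262143 · T[19,3]:3*64439010+131071=193448101 · T[19,4]:4*2798806985+64439010=11259666950 · T[19,5]:5*28958095545+2798806985=147589284710 · T[19,6]:6*110687251039+28958095545=693081601779 · T[19,7]:7*197462483400+110687251039=1492924634839 · T[19,8]:8*189036065010+197462483400=1709751003480 · T[19,9]:9*106175395755+189036065010=1144614626805 · T[19,10]:10*37112163803+106175395755=477297033785 · T[19,11]:11*8391004908+37112163803=129413217791 · T[19,12]:12*1256328866+8391004908=23466951300 · T[19,13]:13*125854638+1256328866=2892439160 · T[19,14]:14*8408778+125854638=243577530 · T[19,15]:15*367200+8408778=13916778 · T[19,16]:16*9996+367200=527136 · T[19,17]:17*153+9996=12597 · T[19,18]:18*1+153=171 · T[19,19]:19*0+1=1
B_18 = ΣS(18,k) = 1+131071+64439010+2798806985+28958095545+110687251039+197462483400+189036065010+106175395755+37112163803+8391004908+1256328866+125854638+8408778+367200+9996+153+1 = 682076806159
B_19 = ΣS(19,k) = 1+262143+193448101+11259666950+147589284710+693081601779+1492924634839+1709751003480+1144614626805+477297033785+129413217791+23466951300+2892439160+243577530+13916778+527136+12597+171+1 = 5832742205057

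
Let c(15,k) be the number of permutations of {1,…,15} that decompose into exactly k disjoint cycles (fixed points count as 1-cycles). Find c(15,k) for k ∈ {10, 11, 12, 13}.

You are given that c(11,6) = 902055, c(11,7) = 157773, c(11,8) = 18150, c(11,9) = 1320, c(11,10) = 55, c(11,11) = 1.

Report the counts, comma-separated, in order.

37312275, 2749747, 143325, 5005

@12  (12,7):157773·11+902055→2637558, (12,8):18150·11+157773→357423, (12,9):1320·11+18150→32670, (12,10):55·11+1320→1925, (12,11):1·11+55→66, (12,12):0·11+1→1
@13  (13,8):357423·12+2637558→6926634, (13,9):32670·12+357423→749463, (13,10):1925·12+32670→55770, (13,11):66·12+1925→2717, (13,12):1·12+66→78, (13,13):0·12+1→1
@14  (14,9):749463·13+6926634→16669653, (14,10):55770·13+749463→1474473, (14,11):2717·13+55770→91091, (14,12):78·13+2717→3731, (14,13):1·13+78→91
@15  (15,10):1474473·14+16669653→37312275, (15,11):91091·14+1474473→2749747, (15,12):3731·14+91091→143325, (15,13):91·14+3731→5005
Read c(15,10) = 37312275, c(15,11) = 2749747, c(15,12) = 143325, c(15,13) = 5005.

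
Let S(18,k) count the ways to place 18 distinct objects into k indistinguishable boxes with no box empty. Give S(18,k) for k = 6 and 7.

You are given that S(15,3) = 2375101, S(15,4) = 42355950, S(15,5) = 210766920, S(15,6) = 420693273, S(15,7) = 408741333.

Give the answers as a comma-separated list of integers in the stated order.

@16  (16,4):42355950·4+2375101→171798901, (16,5):210766920·5+42355950→1096190550, (16,6):420693273·6+210766920→2734926558, (16,7):408741333·7+420693273→3281882604
@17  (17,5):1096190550·5+171798901→5652751651, (17,6):2734926558·6+1096190550→17505749898, (17,7):3281882604·7+2734926558→25708104786
@18  (18,6):17505749898·6+5652751651→110687251039, (18,7):25708104786·7+17505749898→197462483400
Read S(18,6) = 110687251039, S(18,7) = 197462483400.

110687251039, 197462483400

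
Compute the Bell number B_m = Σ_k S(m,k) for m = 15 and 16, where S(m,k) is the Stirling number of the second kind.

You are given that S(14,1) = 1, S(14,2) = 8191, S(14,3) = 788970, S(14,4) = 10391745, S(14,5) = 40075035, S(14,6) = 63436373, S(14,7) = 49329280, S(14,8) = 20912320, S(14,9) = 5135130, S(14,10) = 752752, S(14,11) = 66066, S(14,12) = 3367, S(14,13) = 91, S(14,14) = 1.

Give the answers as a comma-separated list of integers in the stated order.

1382958545, 10480142147

i=15: T(15,1)=0+1·1=1 | T(15,2)=1+2·8191=16383 | T(15,3)=8191+3·788970=2375101 | T(15,4)=788970+4·10391745=42355950 | T(15,5)=10391745+5·40075035=210766920 | T(15,6)=40075035+6·63436373=420693273 | T(15,7)=63436373+7·49329280=408741333 | T(15,8)=49329280+8·20912320=216627840 | T(15,9)=20912320+9·5135130=67128490 | T(15,10)=5135130+10·752752=12662650 | T(15,11)=752752+11·66066=1479478 | T(15,12)=66066+12·3367=106470 | T(15,13)=3367+13·91=4550 | T(15,14)=91+14·1=105 | T(15,15)=1+15·0=1
i=16: T(16,1)=0+1·1=1 | T(16,2)=1+2·16383=32767 | T(16,3)=16383+3·2375101=7141686 | T(16,4)=2375101+4·42355950=171798901 | T(16,5)=42355950+5·210766920=1096190550 | T(16,6)=210766920+6·420693273=2734926558 | T(16,7)=420693273+7·408741333=3281882604 | T(16,8)=408741333+8·216627840=2141764053 | T(16,9)=216627840+9·67128490=820784250 | T(16,10)=67128490+10·12662650=193754990 | T(16,11)=12662650+11·1479478=28936908 | T(16,12)=1479478+12·106470=2757118 | T(16,13)=106470+13·4550=165620 | T(16,14)=4550+14·105=6020 | T(16,15)=105+15·1=120 | T(16,16)=1+16·0=1
B_15 = ΣS(15,k) = 1+16383+2375101+42355950+210766920+420693273+408741333+216627840+67128490+12662650+1479478+106470+4550+105+1 = 1382958545
B_16 = ΣS(16,k) = 1+32767+7141686+171798901+1096190550+2734926558+3281882604+2141764053+820784250+193754990+28936908+2757118+165620+6020+120+1 = 10480142147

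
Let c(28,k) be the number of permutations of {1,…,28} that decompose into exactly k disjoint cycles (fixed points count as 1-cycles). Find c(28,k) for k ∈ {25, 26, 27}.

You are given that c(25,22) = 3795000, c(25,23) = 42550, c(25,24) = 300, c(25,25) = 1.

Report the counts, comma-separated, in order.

7739550, 67977, 378

@26  (26,23):42550·25+3795000→4858750, (26,24):300·25+42550→50050, (26,25):1·25+300→325, (26,26):0·25+1→1
@27  (27,24):50050·26+4858750→6160050, (27,25):325·26+50050→58500, (27,26):1·26+325→351, (27,27):0·26+1→1
@28  (28,25):58500·27+6160050→7739550, (28,26):351·27+58500→67977, (28,27):1·27+351→378
Read c(28,25) = 7739550, c(28,26) = 67977, c(28,27) = 378.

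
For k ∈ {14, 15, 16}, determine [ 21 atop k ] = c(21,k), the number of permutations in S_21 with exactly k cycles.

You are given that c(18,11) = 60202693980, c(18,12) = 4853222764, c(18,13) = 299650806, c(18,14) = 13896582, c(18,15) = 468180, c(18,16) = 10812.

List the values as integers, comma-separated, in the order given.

756111184500, 40171771630, 1672280820

r19: T_19,12=18×4853222764+60202693980=147560703732; T_19,13=18×299650806+4853222764=10246937272; T_19,14=18×13896582+299650806=549789282; T_19,15=18×468180+13896582=22323822; T_19,16=18×10812+468180=662796
r20: T_20,13=19×10246937272+147560703732=342252511900; T_20,14=19×549789282+10246937272=20692933630; T_20,15=19×22323822+549789282=973941900; T_20,16=19×662796+22323822=34916946
r21: T_21,14=20×20692933630+342252511900=756111184500; T_21,15=20×973941900+20692933630=40171771630; T_21,16=20×34916946+973941900=1672280820
Read c(21,14) = 756111184500, c(21,15) = 40171771630, c(21,16) = 1672280820.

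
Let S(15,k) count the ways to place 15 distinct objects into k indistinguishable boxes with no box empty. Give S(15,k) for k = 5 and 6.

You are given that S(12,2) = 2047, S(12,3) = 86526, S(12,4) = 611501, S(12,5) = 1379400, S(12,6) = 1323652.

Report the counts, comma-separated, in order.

210766920, 420693273

[13] T[13,3]:3*86526+2047=261625 · T[13,4]:4*611501+86526=2532530 · T[13,5]:5*1379400+611501=7508501 · T[13,6]:6*1323652+1379400=9321312
[14] T[14,4]:4*2532530+261625=10391745 · T[14,5]:5*7508501+2532530=40075035 · T[14,6]:6*9321312+7508501=63436373
[15] T[15,5]:5*40075035+10391745=210766920 · T[15,6]:6*63436373+40075035=420693273
Read S(15,5) = 210766920, S(15,6) = 420693273.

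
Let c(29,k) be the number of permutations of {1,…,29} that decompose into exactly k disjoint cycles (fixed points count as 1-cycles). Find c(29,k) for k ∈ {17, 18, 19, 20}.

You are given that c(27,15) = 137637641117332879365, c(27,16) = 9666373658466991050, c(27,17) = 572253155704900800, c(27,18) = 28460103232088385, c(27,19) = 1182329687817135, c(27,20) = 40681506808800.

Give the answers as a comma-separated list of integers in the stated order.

@28  (28,16):9666373658466991050·27+137637641117332879365→398629729895941637715, (28,17):572253155704900800·27+9666373658466991050→25117208862499312650, (28,18):28460103232088385·27+572253155704900800→1340675942971287195, (28,19):1182329687817135·27+28460103232088385→60383004803151030, (28,20):40681506808800·27+1182329687817135→2280730371654735
@29  (29,17):25117208862499312650·28+398629729895941637715→1101911578045922391915, (29,18):1340675942971287195·28+25117208862499312650→62656135265695354110, (29,19):60383004803151030·28+1340675942971287195→3031400077459516035, (29,20):2280730371654735·28+60383004803151030→124243455209483610
Read c(29,17) = 1101911578045922391915, c(29,18) = 62656135265695354110, c(29,19) = 3031400077459516035, c(29,20) = 124243455209483610.

1101911578045922391915, 62656135265695354110, 3031400077459516035, 124243455209483610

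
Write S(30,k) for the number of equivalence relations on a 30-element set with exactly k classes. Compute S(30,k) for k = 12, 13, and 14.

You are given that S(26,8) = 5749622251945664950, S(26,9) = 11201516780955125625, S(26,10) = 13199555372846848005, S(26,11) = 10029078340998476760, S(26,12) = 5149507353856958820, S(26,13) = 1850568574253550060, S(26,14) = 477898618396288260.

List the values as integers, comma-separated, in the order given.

i=27: T(27,9)=5749622251945664950+9·11201516780955125625=106563273280541795575 | T(27,10)=11201516780955125625+10·13199555372846848005=143197070509423605675 | T(27,11)=13199555372846848005+11·10029078340998476760=123519417123830092365 | T(27,12)=10029078340998476760+12·5149507353856958820=71823166587281982600 | T(27,13)=5149507353856958820+13·1850568574253550060=29206898819153109600 | T(27,14)=1850568574253550060+14·477898618396288260=8541149231801585700
i=28: T(28,10)=106563273280541795575+10·143197070509423605675=1538533978374777852325 | T(28,11)=143197070509423605675+11·123519417123830092365=1501910658871554621690 | T(28,12)=123519417123830092365+12·71823166587281982600=985397416171213883565 | T(28,13)=71823166587281982600+13·29206898819153109600=451512851236272407400 | T(28,14)=29206898819153109600+14·8541149231801585700=148782988064375309400
i=29: T(29,11)=1538533978374777852325+11·1501910658871554621690=18059551225961878690915 | T(29,12)=1501910658871554621690+12·985397416171213883565=13326679652926121224470 | T(29,13)=985397416171213883565+13·451512851236272407400=6855064482242755179765 | T(29,14)=451512851236272407400+14·148782988064375309400=2534474684137526739000
i=30: T(30,12)=18059551225961878690915+12·13326679652926121224470=177979707061075333384555 | T(30,13)=13326679652926121224470+13·6855064482242755179765=102442517922081938561415 | T(30,14)=6855064482242755179765+14·2534474684137526739000=42337710060168129525765
Read S(30,12) = 177979707061075333384555, S(30,13) = 102442517922081938561415, S(30,14) = 42337710060168129525765.

177979707061075333384555, 102442517922081938561415, 42337710060168129525765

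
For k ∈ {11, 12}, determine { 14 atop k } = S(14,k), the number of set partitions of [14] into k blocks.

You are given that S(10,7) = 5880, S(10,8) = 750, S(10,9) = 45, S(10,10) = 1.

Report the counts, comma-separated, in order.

66066, 3367

r11: T_11,8=8×750+5880=11880; T_11,9=9×45+750=1155; T_11,10=10×1+45=55; T_11,11=11×0+1=1
r12: T_12,9=9×1155+11880=22275; T_12,10=10×55+1155=1705; T_12,11=11×1+55=66; T_12,12=12×0+1=1
r13: T_13,10=10×1705+22275=39325; T_13,11=11×66+1705=2431; T_13,12=12×1+66=78
r14: T_14,11=11×2431+39325=66066; T_14,12=12×78+2431=3367
Read S(14,11) = 66066, S(14,12) = 3367.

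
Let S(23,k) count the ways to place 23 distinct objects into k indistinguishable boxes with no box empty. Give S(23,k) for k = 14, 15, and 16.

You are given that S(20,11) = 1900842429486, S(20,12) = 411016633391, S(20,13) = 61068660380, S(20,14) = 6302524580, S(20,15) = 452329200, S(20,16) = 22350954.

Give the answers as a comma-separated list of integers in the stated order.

i=21: T(21,12)=1900842429486+12·411016633391=6833042030178 | T(21,13)=411016633391+13·61068660380=1204909218331 | T(21,14)=61068660380+14·6302524580=149304004500 | T(21,15)=6302524580+15·452329200=13087462580 | T(21,16)=452329200+16·22350954=809944464
i=22: T(22,13)=6833042030178+13·1204909218331=22496861868481 | T(22,14)=1204909218331+14·149304004500=3295165281331 | T(22,15)=149304004500+15·13087462580=345615943200 | T(22,16)=13087462580+16·809944464=26046574004
i=23: T(23,14)=22496861868481+14·3295165281331=68629175807115 | T(23,15)=3295165281331+15·345615943200=8479404429331 | T(23,16)=345615943200+16·26046574004=762361127264
Read S(23,14) = 68629175807115, S(23,15) = 8479404429331, S(23,16) = 762361127264.

68629175807115, 8479404429331, 762361127264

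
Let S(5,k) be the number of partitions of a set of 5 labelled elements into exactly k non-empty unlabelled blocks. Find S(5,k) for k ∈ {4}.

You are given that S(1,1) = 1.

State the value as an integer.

10

row 2: T[2][1]=1·1+0=1  T[2][2]=2·0+1=1
row 3: T[3][2]=2·1+1=3  T[3][3]=3·0+1=1
row 4: T[4][3]=3·1+3=6  T[4][4]=4·0+1=1
row 5: T[5][4]=4·1+6=10
Read S(5,4) = 10.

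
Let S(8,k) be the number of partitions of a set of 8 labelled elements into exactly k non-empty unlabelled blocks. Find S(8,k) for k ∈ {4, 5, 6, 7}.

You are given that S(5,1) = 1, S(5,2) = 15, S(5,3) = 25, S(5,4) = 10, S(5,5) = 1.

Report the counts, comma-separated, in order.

1701, 1050, 266, 28

@6  (6,2):15·2+1→31, (6,3):25·3+15→90, (6,4):10·4+25→65, (6,5):1·5+10→15, (6,6):0·6+1→1
@7  (7,3):90·3+31→301, (7,4):65·4+90→350, (7,5):15·5+65→140, (7,6):1·6+15→21, (7,7):0·7+1→1
@8  (8,4):350·4+301→1701, (8,5):140·5+350→1050, (8,6):21·6+140→266, (8,7):1·7+21→28
Read S(8,4) = 1701, S(8,5) = 1050, S(8,6) = 266, S(8,7) = 28.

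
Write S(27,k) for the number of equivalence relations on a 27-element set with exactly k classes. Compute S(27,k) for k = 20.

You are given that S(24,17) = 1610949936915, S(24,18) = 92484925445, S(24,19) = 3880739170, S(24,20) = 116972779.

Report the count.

@25  (25,18):92484925445·18+1610949936915→3275678594925, (25,19):3880739170·19+92484925445→166218969675, (25,20):116972779·20+3880739170→6220194750
@26  (26,19):166218969675·19+3275678594925→6433839018750, (26,20):6220194750·20+166218969675→290622864675
@27  (27,20):290622864675·20+6433839018750→12246296312250
Read S(27,20) = 12246296312250.

12246296312250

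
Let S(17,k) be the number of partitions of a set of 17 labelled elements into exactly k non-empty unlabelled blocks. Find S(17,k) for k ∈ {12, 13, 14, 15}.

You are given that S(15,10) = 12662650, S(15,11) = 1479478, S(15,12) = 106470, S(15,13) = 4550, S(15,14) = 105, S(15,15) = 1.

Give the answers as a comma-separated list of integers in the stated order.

@16  (16,11):1479478·11+12662650→28936908, (16,12):106470·12+1479478→2757118, (16,13):4550·13+106470→165620, (16,14):105·14+4550→6020, (16,15):1·15+105→120
@17  (17,12):2757118·12+28936908→62022324, (17,13):165620·13+2757118→4910178, (17,14):6020·14+165620→249900, (17,15):120·15+6020→7820
Read S(17,12) = 62022324, S(17,13) = 4910178, S(17,14) = 249900, S(17,15) = 7820.

62022324, 4910178, 249900, 7820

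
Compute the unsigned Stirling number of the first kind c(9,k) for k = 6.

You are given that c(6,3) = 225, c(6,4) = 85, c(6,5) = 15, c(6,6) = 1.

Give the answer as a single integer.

4536

r7: T_7,4=6×85+225=735; T_7,5=6×15+85=175; T_7,6=6×1+15=21
r8: T_8,5=7×175+735=1960; T_8,6=7×21+175=322
r9: T_9,6=8×322+1960=4536
Read c(9,6) = 4536.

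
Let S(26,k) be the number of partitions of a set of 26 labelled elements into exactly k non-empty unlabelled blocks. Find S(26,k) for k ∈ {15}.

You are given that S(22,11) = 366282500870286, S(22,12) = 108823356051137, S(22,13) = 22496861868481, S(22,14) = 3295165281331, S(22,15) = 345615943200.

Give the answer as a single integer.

@23  (23,12):108823356051137·12+366282500870286→1672162773483930, (23,13):22496861868481·13+108823356051137→401282560341390, (23,14):3295165281331·14+22496861868481→68629175807115, (23,15):345615943200·15+3295165281331→8479404429331
@24  (24,13):401282560341390·13+1672162773483930→6888836057922000, (24,14):68629175807115·14+401282560341390→1362091021641000, (24,15):8479404429331·15+68629175807115→195820242247080
@25  (25,14):1362091021641000·14+6888836057922000→25958110360896000, (25,15):195820242247080·15+1362091021641000→4299394655347200
@26  (26,15):4299394655347200·15+25958110360896000→90449030191104000
Read S(26,15) = 90449030191104000.

90449030191104000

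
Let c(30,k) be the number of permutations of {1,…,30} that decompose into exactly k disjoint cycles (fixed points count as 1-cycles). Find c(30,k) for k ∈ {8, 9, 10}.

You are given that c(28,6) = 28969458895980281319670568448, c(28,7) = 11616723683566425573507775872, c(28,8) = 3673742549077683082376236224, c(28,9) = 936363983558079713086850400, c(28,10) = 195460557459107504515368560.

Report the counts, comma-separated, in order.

3674201658710345201899117607040, 981347603630155088295475765440, 215760462268683520394805979744

r29: T_29,7=28×11616723683566425573507775872+28969458895980281319670568448=354237722035840197377888292864; T_29,8=28×3673742549077683082376236224+11616723683566425573507775872=114481515057741551880042390144; T_29,9=28×936363983558079713086850400+3673742549077683082376236224=29891934088703915048808047424; T_29,10=28×195460557459107504515368560+936363983558079713086850400=6409259592413089839517170080
r30: T_30,8=29×114481515057741551880042390144+354237722035840197377888292864=3674201658710345201899117607040; T_30,9=29×29891934088703915048808047424+114481515057741551880042390144=981347603630155088295475765440; T_30,10=29×6409259592413089839517170080+29891934088703915048808047424=215760462268683520394805979744
Read c(30,8) = 3674201658710345201899117607040, c(30,9) = 981347603630155088295475765440, c(30,10) = 215760462268683520394805979744.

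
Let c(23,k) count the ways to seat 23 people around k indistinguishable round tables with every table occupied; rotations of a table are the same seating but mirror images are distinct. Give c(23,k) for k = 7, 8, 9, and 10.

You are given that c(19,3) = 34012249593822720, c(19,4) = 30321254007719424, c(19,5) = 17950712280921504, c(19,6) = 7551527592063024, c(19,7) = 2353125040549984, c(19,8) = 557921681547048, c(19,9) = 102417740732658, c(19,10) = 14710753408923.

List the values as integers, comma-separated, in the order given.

i=20: T(20,4)=34012249593822720+19·30321254007719424=610116075740491776 | T(20,5)=30321254007719424+19·17950712280921504=371384787345228000 | T(20,6)=17950712280921504+19·7551527592063024=161429736530118960 | T(20,7)=7551527592063024+19·2353125040549984=52260903362512720 | T(20,8)=2353125040549984+19·557921681547048=12953636989943896 | T(20,9)=557921681547048+19·102417740732658=2503858755467550 | T(20,10)=102417740732658+19·14710753408923=381922055502195
i=21: T(21,5)=610116075740491776+20·371384787345228000=8037811822645051776 | T(21,6)=371384787345228000+20·161429736530118960=3599979517947607200 | T(21,7)=161429736530118960+20·52260903362512720=1206647803780373360 | T(21,8)=52260903362512720+20·12953636989943896=311333643161390640 | T(21,9)=12953636989943896+20·2503858755467550=63030812099294896 | T(21,10)=2503858755467550+20·381922055502195=10142299865511450
i=22: T(22,6)=8037811822645051776+21·3599979517947607200=83637381699544802976 | T(22,7)=3599979517947607200+21·1206647803780373360=28939583397335447760 | T(22,8)=1206647803780373360+21·311333643161390640=7744654310169576800 | T(22,9)=311333643161390640+21·63030812099294896=1634980697246583456 | T(22,10)=63030812099294896+21·10142299865511450=276019109275035346
i=23: T(23,7)=83637381699544802976+22·28939583397335447760=720308216440924653696 | T(23,8)=28939583397335447760+22·7744654310169576800=199321978221066137360 | T(23,9)=7744654310169576800+22·1634980697246583456=43714229649594412832 | T(23,10)=1634980697246583456+22·276019109275035346=7707401101297361068
Read c(23,7) = 720308216440924653696, c(23,8) = 199321978221066137360, c(23,9) = 43714229649594412832, c(23,10) = 7707401101297361068.

720308216440924653696, 199321978221066137360, 43714229649594412832, 7707401101297361068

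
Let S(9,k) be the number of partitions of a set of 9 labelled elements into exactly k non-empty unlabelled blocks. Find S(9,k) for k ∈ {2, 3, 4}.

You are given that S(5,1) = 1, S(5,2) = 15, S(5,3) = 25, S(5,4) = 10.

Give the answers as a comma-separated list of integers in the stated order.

row 6: T[6][1]=1·1+0=1  T[6][2]=2·15+1=31  T[6][3]=3·25+15=90  T[6][4]=4·10+25=65
row 7: T[7][1]=1·1+0=1  T[7][2]=2·31+1=63  T[7][3]=3·90+31=301  T[7][4]=4·65+90=350
row 8: T[8][1]=1·1+0=1  T[8][2]=2·63+1=127  T[8][3]=3·301+63=966  T[8][4]=4·350+301=1701
row 9: T[9][2]=2·127+1=255  T[9][3]=3·966+127=3025  T[9][4]=4·1701+966=7770
Read S(9,2) = 255, S(9,3) = 3025, S(9,4) = 7770.

255, 3025, 7770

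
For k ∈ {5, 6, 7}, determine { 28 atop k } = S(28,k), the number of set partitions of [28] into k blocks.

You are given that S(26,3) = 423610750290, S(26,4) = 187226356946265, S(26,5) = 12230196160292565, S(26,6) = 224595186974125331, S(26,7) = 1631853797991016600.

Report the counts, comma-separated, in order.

@27  (27,4):187226356946265·4+423610750290→749329038535350, (27,5):12230196160292565·5+187226356946265→61338207158409090, (27,6):224595186974125331·6+12230196160292565→1359801318005044551, (27,7):1631853797991016600·7+224595186974125331→11647571772911241531
@28  (28,5):61338207158409090·5+749329038535350→307440364830580800, (28,6):1359801318005044551·6+61338207158409090→8220146115188676396, (28,7):11647571772911241531·7+1359801318005044551→82892803728383735268
Read S(28,5) = 307440364830580800, S(28,6) = 8220146115188676396, S(28,7) = 82892803728383735268.

307440364830580800, 8220146115188676396, 82892803728383735268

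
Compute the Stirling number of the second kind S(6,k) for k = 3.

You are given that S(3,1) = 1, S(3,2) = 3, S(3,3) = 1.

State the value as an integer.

90

i=4: T(4,1)=0+1·1=1 | T(4,2)=1+2·3=7 | T(4,3)=3+3·1=6
i=5: T(5,2)=1+2·7=15 | T(5,3)=7+3·6=25
i=6: T(6,3)=15+3·25=90
Read S(6,3) = 90.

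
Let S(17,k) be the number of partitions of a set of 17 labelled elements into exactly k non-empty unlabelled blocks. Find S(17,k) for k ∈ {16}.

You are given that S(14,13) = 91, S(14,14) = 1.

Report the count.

@15  (15,14):1·14+91→105, (15,15):0·15+1→1
@16  (16,15):1·15+105→120, (16,16):0·16+1→1
@17  (17,16):1·16+120→136
Read S(17,16) = 136.

136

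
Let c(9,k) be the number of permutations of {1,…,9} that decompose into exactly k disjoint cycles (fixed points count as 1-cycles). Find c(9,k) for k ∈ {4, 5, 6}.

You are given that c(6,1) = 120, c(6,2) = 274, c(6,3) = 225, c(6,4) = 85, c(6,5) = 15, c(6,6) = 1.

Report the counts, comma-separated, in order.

[7] T[7,2]:6*274+120=1764 · T[7,3]:6*225+274=1624 · T[7,4]:6*85+225=735 · T[7,5]:6*15+85=175 · T[7,6]:6*1+15=21
[8] T[8,3]:7*1624+1764=13132 · T[8,4]:7*735+1624=6769 · T[8,5]:7*175+735=1960 · T[8,6]:7*21+175=322
[9] T[9,4]:8*6769+13132=67284 · T[9,5]:8*1960+6769=22449 · T[9,6]:8*322+1960=4536
Read c(9,4) = 67284, c(9,5) = 22449, c(9,6) = 4536.

67284, 22449, 4536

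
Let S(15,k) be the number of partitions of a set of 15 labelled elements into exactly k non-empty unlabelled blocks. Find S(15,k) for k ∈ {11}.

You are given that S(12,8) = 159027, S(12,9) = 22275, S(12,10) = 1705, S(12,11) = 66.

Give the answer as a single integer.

i=13: T(13,9)=159027+9·22275=359502 | T(13,10)=22275+10·1705=39325 | T(13,11)=1705+11·66=2431
i=14: T(14,10)=359502+10·39325=752752 | T(14,11)=39325+11·2431=66066
i=15: T(15,11)=752752+11·66066=1479478
Read S(15,11) = 1479478.

1479478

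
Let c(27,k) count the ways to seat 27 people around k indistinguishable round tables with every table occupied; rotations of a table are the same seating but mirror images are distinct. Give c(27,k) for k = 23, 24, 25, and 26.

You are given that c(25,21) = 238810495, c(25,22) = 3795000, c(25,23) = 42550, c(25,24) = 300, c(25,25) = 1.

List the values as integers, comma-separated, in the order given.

@26  (26,22):3795000·25+238810495→333685495, (26,23):42550·25+3795000→4858750, (26,24):300·25+42550→50050, (26,25):1·25+300→325, (26,26):0·25+1→1
@27  (27,23):4858750·26+333685495→460012995, (27,24):50050·26+4858750→6160050, (27,25):325·26+50050→58500, (27,26):1·26+325→351
Read c(27,23) = 460012995, c(27,24) = 6160050, c(27,25) = 58500, c(27,26) = 351.

460012995, 6160050, 58500, 351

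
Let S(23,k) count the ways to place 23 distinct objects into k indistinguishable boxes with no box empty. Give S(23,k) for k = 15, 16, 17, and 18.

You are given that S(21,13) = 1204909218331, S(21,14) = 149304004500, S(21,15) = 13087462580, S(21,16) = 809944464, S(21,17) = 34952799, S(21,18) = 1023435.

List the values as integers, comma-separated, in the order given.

8479404429331, 762361127264, 49916988803, 2364885369

row 22: T[22][14]=14·149304004500+1204909218331=3295165281331  T[22][15]=15·13087462580+149304004500=345615943200  T[22][16]=16·809944464+13087462580=26046574004  T[22][17]=17·34952799+809944464=1404142047  T[22][18]=18·1023435+34952799=53374629
row 23: T[23][15]=15·345615943200+3295165281331=8479404429331  T[23][16]=16·26046574004+345615943200=762361127264  T[23][17]=17·1404142047+26046574004=49916988803  T[23][18]=18·53374629+1404142047=2364885369
Read S(23,15) = 8479404429331, S(23,16) = 762361127264, S(23,17) = 49916988803, S(23,18) = 2364885369.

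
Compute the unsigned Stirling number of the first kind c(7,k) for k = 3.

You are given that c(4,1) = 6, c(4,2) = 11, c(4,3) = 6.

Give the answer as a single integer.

@5  (5,1):6·4+0→24, (5,2):11·4+6→50, (5,3):6·4+11→35
@6  (6,2):50·5+24→274, (6,3):35·5+50→225
@7  (7,3):225·6+274→1624
Read c(7,3) = 1624.

1624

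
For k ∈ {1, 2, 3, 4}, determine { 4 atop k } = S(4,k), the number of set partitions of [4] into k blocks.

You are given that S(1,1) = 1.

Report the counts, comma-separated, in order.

1, 7, 6, 1

r2: T_2,1=1×1+0=1; T_2,2=2×0+1=1
r3: T_3,1=1×1+0=1; T_3,2=2×1+1=3; T_3,3=3×0+1=1
r4: T_4,1=1×1+0=1; T_4,2=2×3+1=7; T_4,3=3×1+3=6; T_4,4=4×0+1=1
Read S(4,1) = 1, S(4,2) = 7, S(4,3) = 6, S(4,4) = 1.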